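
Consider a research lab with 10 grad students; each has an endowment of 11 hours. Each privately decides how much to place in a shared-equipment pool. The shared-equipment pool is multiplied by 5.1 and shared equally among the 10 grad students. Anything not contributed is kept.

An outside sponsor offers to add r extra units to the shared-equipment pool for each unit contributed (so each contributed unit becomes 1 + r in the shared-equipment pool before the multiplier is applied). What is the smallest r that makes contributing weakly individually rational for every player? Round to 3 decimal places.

With matching at rate r, one contributed unit becomes (1 + r) in the shared-equipment pool and returns 5.1 × (1 + r) / 10 to the contributor.
Setting this equal to 1: 1 + r = 10/5.1 = 1.9608.
So the minimum matching rate is r = 1.9608 − 1 = 0.961.

0.961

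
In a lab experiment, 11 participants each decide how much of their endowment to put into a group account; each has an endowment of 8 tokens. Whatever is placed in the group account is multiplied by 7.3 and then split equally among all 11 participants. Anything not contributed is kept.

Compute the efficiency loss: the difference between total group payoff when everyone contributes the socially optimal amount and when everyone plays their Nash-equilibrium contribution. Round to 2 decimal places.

554.40 tokens

Each contributed unit returns 7.3/11 = 0.6636 to its contributor — below 1 — so contributing 0 is dominant for every player. At the Nash equilibrium everyone keeps their 8, and the group total is 11 × 8 = 88.
Each contributed unit returns 7.300 to the group as a whole (0.6636 to each of 11 players), which exceeds 1, so the social optimum is full contribution: group total = 7.300 × 88 = 642.40.
Efficiency loss = 642.40 − 88 = 554.40.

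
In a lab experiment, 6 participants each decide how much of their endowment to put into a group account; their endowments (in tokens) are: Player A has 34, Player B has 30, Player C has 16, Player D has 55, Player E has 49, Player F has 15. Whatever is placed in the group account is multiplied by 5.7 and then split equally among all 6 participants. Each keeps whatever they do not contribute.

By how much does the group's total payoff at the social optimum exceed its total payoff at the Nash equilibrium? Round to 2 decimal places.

935.30 tokens

The private return per contributed unit is 5.7/6 = 0.9500 < 1 for every player regardless of endowment, so the Nash equilibrium is zero contribution and the group total is Σ E_j = 34 + 30 + 16 + 55 + 49 + 15 = 199.
Each contributed unit returns 5.700 to the group, so the social optimum is full contribution by everyone: group total = 5.700 × 199 = 1134.30.
Efficiency loss = (5.700 − 1) × 199 = 935.30.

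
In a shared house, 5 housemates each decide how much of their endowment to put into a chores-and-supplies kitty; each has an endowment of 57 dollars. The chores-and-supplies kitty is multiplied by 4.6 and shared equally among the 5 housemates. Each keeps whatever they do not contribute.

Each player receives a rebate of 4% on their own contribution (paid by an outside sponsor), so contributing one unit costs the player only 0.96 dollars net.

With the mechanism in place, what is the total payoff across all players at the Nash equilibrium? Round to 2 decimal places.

285.00 dollars

With the mechanism, a contributed unit returns (4.6/5) / 0.96 = 0.9583 per unit of net cost — still below 1 — so contributing 0 remains dominant for every player.
Everyone keeps their endowment and the group total is 5 × 57 = 285.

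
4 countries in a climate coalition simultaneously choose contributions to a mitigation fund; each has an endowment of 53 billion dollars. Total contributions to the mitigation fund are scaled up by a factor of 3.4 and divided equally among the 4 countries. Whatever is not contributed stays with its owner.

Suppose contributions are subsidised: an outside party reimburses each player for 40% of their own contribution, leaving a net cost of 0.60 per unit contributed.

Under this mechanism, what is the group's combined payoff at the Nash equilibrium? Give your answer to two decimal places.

With the mechanism, a contributed unit returns (3.4/4) / 0.60 = 1.4167 per unit of net cost to the contributor — now above 1 — so contributing fully is weakly dominant for every player.
At the Nash equilibrium everyone contributes 53. Group total payoff = 4 × (53 × 0.40 + 3.4 × 53) = 805.60.

805.60 billion dollars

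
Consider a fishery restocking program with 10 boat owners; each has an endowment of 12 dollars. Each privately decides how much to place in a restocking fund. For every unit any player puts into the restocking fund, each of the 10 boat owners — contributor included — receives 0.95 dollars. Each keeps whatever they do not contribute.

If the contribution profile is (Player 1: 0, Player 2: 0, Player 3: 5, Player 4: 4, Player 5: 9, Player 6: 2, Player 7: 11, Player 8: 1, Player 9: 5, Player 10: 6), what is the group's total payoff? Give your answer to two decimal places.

Total contributed: 0 + 0 + 5 + 4 + 9 + 2 + 11 + 1 + 5 + 6 = 43; total kept: 10 × 12 − 43 = 77.
The restocking fund pays out 0.95 × 10 × 43 = 408.50 in aggregate.
Group total = 77 + 408.50 = 485.50.

485.50 dollars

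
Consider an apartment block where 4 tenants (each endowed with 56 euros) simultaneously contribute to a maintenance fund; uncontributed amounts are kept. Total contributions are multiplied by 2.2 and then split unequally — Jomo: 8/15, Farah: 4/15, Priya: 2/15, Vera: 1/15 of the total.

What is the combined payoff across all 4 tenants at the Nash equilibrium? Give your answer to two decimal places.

291.20 euros

A player with share s gets back 2.2·s per unit contributed, so full contribution is dominant for anyone with s > 1/2.2 = 0.4545 and zero contribution is dominant for anyone below.
Only Jomo (8/15) clears that bar, contributing 56; the remaining 3 contribute 0. Total contributed: 56.
The maintenance fund pays out 2.2 × 56 = 123.20 in total (split across the unequal shares, but the aggregate is all that matters for the group sum).
The 3 free-riders keep 56 each, adding 168. Group total = 168 + 123.20 = 291.20.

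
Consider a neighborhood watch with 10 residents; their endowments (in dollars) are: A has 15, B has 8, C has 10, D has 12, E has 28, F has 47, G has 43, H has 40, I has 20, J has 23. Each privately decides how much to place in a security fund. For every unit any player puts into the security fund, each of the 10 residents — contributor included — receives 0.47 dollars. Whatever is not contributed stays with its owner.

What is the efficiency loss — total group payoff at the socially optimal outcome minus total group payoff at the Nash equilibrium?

910.20 dollars

The private return per contributed unit is 0.47 < 1 for everyone, so the Nash equilibrium is zero contribution and the group total is Σ E_j = 15 + 8 + 10 + 12 + 28 + 47 + 43 + 40 + 20 + 23 = 246.
Each contributed unit returns 4.700 to the group, so the social optimum is full contribution by everyone: group total = 4.700 × 246 = 1156.20.
Efficiency loss = (4.700 − 1) × 246 = 910.20.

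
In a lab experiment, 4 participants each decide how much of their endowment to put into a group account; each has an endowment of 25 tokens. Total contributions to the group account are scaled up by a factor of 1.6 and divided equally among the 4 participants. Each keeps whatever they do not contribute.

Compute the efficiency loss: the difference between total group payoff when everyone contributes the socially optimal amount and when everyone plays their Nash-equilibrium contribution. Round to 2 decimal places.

Each contributed unit returns 1.6/4 = 0.4000 to its contributor — below 1 — so contributing 0 is dominant for every player. At the Nash equilibrium everyone keeps their 25, and the group total is 4 × 25 = 100.
Each contributed unit returns 1.600 to the group as a whole (0.4000 to each of 4 players), which exceeds 1, so the social optimum is full contribution: group total = 1.600 × 100 = 160.00.
Efficiency loss = 160.00 − 100 = 60.00.

60.00 tokens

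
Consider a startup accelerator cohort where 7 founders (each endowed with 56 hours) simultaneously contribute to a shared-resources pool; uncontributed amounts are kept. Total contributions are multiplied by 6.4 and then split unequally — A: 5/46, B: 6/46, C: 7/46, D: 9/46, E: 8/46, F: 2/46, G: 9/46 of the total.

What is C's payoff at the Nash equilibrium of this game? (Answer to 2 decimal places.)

A player with share s gets back 6.4·s per unit contributed, so full contribution is dominant for anyone with s > 1/6.4 = 0.1563 and zero contribution is dominant for anyone below.
D, E and G clear that bar, contributing 56 each; the remaining 4 contribute 0. Total contributed: 168.
C keeps 56 and receives 6.4 × 168 × 7/46 = 163.62 from the shared-resources pool, for a payoff of 219.62.

219.62 hours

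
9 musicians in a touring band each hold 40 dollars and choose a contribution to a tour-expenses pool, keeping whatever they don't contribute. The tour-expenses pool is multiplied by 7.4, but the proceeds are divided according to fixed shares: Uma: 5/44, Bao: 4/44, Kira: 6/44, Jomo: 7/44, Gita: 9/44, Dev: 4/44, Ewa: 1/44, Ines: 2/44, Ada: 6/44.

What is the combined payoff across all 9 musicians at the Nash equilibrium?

A player with share s gets back 7.4·s per unit contributed, so full contribution is dominant for anyone with s > 1/7.4 = 0.1351 and zero contribution is dominant for anyone below.
Kira, Jomo, Gita and Ada are above the threshold, contributing 40 each; the remaining 5 contribute 0. Total contributed: 160.
The tour-expenses pool pays out 7.4 × 160 = 1184.00 in total (split across the unequal shares, but the aggregate is all that matters for the group sum).
The 5 free-riders keep 40 each, adding 200. Group total = 200 + 1184.00 = 1384.00.

1384.00 dollars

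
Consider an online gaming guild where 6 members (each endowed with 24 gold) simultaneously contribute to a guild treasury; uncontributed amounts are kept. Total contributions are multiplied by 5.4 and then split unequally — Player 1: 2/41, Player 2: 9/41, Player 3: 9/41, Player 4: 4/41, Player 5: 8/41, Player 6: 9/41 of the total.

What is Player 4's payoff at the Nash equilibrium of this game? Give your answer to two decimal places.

74.58 gold

Player j's private return per contributed unit is 5.4 × (j's share). Contributing is weakly dominant for j when that share is at least 1/5.4 = 0.1852, and contributing 0 is dominant otherwise.
Player 2, Player 3, Player 5 and Player 6 clear that bar, contributing 24 each; the remaining 2 contribute 0. Total contributed: 96.
Player 4 keeps 24 and receives 5.4 × 96 × 4/41 = 50.58 from the guild treasury, for a payoff of 74.58.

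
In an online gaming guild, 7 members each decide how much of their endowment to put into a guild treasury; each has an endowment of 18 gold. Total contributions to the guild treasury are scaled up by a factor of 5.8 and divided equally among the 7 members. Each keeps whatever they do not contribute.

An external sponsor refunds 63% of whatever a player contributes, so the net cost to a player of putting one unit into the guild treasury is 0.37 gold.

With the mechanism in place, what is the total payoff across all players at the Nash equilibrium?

810.18 gold

The effective private return per unit is now (5.8/7) / 0.37 = 2.2394 > 1, so every player's dominant strategy flips to full contribution.
At the Nash equilibrium everyone contributes 18. Group total payoff = 7 × (18 × 0.63 + 5.8 × 18) = 810.18.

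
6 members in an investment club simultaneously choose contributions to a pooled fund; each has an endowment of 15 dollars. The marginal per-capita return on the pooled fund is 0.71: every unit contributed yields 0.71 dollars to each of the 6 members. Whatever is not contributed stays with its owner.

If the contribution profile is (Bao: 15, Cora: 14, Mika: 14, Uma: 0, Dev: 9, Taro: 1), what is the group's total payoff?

262.78 dollars

Total contributed: 15 + 14 + 14 + 0 + 9 + 1 = 53; total kept: 6 × 15 − 53 = 37.
The pooled fund pays out 0.71 × 6 × 53 = 225.78 in aggregate.
Group total = 37 + 225.78 = 262.78.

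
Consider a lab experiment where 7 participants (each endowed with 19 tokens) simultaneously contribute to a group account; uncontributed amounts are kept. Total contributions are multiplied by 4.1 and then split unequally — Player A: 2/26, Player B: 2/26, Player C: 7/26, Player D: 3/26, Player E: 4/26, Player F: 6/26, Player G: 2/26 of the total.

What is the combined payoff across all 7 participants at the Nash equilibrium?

Each unit j contributes comes back to j as 4.1 × (j's share), so j prefers to contribute only if that share exceeds 1/4.1 = 0.2439; otherwise keeping the unit dominates.
The only share above 0.2439 is Player C's 7/26, contributing 19; the remaining 6 contribute 0. Total contributed: 19.
The group account pays out 4.1 × 19 = 77.90 in total (split across the unequal shares, but the aggregate is all that matters for the group sum).
The 6 free-riders keep 19 each, adding 114. Group total = 114 + 77.90 = 191.90.

191.90 tokens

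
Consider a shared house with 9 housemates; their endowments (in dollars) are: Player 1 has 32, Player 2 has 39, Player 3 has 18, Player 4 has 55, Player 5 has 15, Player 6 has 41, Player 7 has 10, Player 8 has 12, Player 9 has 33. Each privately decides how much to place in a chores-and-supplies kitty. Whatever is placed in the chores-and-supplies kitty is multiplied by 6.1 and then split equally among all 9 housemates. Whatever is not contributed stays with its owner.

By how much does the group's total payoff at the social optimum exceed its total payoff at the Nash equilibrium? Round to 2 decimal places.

1300.50 dollars

The private return per contributed unit is 6.1/9 = 0.6778 < 1 for every player regardless of endowment, so the Nash equilibrium is zero contribution and the group total is Σ E_j = 32 + 39 + 18 + 55 + 15 + 41 + 10 + 12 + 33 = 255.
Each contributed unit returns 6.100 to the group, so the social optimum is full contribution by everyone: group total = 6.100 × 255 = 1555.50.
Efficiency loss = (6.100 − 1) × 255 = 1300.50.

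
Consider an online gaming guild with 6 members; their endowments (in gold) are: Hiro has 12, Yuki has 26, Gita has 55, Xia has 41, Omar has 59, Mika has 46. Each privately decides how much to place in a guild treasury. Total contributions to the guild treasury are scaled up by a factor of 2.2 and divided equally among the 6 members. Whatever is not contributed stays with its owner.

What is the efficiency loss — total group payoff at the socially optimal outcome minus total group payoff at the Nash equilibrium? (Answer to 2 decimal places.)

The private return per contributed unit is 2.2/6 = 0.3667 < 1 for every player regardless of endowment, so the Nash equilibrium is zero contribution and the group total is Σ E_j = 12 + 26 + 55 + 41 + 59 + 46 = 239.
Each contributed unit returns 2.200 to the group, so the social optimum is full contribution by everyone: group total = 2.200 × 239 = 525.80.
Efficiency loss = (2.200 − 1) × 239 = 286.80.

286.80 gold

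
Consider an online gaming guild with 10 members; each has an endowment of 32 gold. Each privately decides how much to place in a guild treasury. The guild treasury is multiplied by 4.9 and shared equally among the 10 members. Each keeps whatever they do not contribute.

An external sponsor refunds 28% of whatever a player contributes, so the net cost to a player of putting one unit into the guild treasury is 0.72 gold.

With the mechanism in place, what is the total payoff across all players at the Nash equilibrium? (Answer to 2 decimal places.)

The effective private return is (4.9/10) / 0.72 = 0.6806, which is still under 1, so the mechanism doesn't change anyone's dominant strategy: zero contribution.
Everyone keeps their endowment and the group total is 10 × 32 = 320.

320.00 gold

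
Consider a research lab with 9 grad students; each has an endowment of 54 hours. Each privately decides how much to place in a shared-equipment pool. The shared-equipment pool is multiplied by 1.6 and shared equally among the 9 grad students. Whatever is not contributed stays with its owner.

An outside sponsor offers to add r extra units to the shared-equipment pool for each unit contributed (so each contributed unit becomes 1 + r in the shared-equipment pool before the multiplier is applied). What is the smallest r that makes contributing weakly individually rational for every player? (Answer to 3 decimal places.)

With matching at rate r, one contributed unit becomes (1 + r) in the shared-equipment pool and returns 1.6 × (1 + r) / 9 to the contributor.
Setting this equal to 1: 1 + r = 9/1.6 = 5.6250.
So the minimum matching rate is r = 5.6250 − 1 = 4.625.

4.625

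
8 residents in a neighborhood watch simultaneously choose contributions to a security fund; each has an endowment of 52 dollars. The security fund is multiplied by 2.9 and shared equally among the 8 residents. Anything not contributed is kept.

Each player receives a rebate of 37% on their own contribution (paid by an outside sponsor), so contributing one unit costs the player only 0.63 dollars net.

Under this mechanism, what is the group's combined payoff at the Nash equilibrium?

Even with the mechanism, each unit contributed returns only (2.9/8) / 0.63 = 0.5754 per unit of net cost, so contributing nothing is still dominant.
Everyone keeps their endowment and the group total is 8 × 52 = 416.

416.00 dollars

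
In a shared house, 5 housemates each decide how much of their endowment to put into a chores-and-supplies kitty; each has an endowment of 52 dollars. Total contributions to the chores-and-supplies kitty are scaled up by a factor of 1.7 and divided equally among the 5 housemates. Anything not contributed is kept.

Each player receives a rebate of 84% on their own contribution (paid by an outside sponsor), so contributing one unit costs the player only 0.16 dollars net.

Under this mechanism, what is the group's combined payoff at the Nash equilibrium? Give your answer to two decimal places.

With the mechanism, a contributed unit returns (1.7/5) / 0.16 = 2.1250 per unit of net cost to the contributor — now above 1 — so contributing fully is weakly dominant for every player.
So the Nash equilibrium is full contribution by all 5; the group earns 5 × (52 × 0.84 + 1.7 × 52) = 660.40.

660.40 dollars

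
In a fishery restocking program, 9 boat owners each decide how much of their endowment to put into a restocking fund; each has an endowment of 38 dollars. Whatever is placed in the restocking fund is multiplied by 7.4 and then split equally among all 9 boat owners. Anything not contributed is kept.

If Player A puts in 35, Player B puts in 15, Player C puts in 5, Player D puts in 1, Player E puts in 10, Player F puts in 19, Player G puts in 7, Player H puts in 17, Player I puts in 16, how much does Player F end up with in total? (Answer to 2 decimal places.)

121.78 dollars

Total contributed: 35 + 15 + 5 + 1 + 10 + 19 + 7 + 17 + 16 = 125.
Each receives 7.4 × 125 / 9 = 102.78 from the restocking fund.
Player F keeps 38 − 19 = 19, so Player F's payoff is 19 + 102.78 = 121.78.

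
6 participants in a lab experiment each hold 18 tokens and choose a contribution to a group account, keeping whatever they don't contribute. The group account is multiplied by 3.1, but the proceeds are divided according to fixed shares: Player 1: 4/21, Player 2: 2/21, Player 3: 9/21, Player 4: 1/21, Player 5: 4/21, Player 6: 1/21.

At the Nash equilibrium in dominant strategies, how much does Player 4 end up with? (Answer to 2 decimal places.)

20.66 tokens

For player j, contributing a unit is worthwhile iff 3.1 × (j's share) ≥ 1, i.e. iff j's share is at least 0.3226.
The only share above 0.3226 is Player 3's 9/21, contributing 18; the remaining 5 contribute 0. Total contributed: 18.
Player 4 keeps 18 and receives 3.1 × 18 × 1/21 = 2.66 from the group account, for a payoff of 20.66.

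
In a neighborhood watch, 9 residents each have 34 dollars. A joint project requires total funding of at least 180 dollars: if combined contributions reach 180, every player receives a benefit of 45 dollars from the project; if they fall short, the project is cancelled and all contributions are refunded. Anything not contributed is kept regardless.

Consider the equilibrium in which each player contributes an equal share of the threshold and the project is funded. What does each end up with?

Equal share of the threshold: 180/9 = 20.
At this profile no one gains by cutting their contribution: any cut drops the total below 180, the project is cancelled, contributions are refunded, and the deviator ends with 34, which is less than 34 − 20 + 45 = 59. Contributing more than 20 just wastes the excess. So contributing exactly 20 is a best response.
Each player's payoff: 34 − 20 + 45 = 59.

59 dollars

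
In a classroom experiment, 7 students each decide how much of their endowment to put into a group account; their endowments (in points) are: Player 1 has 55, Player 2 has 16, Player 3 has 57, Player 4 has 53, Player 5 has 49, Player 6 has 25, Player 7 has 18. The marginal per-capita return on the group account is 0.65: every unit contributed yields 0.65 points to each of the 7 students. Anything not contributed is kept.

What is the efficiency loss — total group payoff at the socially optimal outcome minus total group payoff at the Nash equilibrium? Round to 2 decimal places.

The private return per contributed unit is 0.65 < 1 for everyone, so the Nash equilibrium is zero contribution and the group total is Σ E_j = 55 + 16 + 57 + 53 + 49 + 25 + 18 = 273.
Each contributed unit returns 4.550 to the group, so the social optimum is full contribution by everyone: group total = 4.550 × 273 = 1242.15.
Efficiency loss = (4.550 − 1) × 273 = 969.15.

969.15 points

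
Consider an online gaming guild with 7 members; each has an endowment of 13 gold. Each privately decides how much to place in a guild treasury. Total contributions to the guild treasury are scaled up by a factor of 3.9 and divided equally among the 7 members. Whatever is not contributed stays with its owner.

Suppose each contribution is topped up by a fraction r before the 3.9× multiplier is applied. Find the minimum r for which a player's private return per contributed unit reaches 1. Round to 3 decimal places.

0.795

With matching at rate r, one contributed unit becomes (1 + r) in the guild treasury and returns 3.9 × (1 + r) / 7 to the contributor.
Setting this equal to 1: 1 + r = 7/3.9 = 1.7949.
So the minimum matching rate is r = 1.7949 − 1 = 0.795.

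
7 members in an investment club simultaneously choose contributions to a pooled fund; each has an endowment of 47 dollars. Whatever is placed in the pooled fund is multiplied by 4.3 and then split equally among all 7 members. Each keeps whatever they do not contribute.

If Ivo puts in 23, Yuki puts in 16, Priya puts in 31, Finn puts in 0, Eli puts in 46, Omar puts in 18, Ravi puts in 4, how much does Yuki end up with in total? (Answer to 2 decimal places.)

Total contributed: 23 + 16 + 31 + 0 + 46 + 18 + 4 = 138.
Each receives 4.3 × 138 / 7 = 84.77 from the pooled fund.
Yuki keeps 47 − 16 = 31, so Yuki's payoff is 31 + 84.77 = 115.77.

115.77 dollars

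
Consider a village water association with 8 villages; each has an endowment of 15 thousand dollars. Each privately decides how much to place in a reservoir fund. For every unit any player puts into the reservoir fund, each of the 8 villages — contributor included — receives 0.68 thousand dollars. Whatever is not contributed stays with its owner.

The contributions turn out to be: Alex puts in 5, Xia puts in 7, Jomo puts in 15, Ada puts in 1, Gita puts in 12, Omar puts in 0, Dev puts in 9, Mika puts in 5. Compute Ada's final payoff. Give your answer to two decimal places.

50.72 thousand dollars

Total contributed: 5 + 7 + 15 + 1 + 12 + 0 + 9 + 5 = 54.
Each receives 0.68 × 54 = 36.72 from the reservoir fund.
Ada keeps 15 − 1 = 14, so Ada's payoff is 14 + 36.72 = 50.72.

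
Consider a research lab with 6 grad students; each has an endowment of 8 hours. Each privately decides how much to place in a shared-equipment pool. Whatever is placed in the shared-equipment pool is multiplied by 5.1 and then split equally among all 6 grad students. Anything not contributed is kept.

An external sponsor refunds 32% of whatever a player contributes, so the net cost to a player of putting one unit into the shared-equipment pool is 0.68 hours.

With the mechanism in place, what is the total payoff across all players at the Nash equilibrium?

Under the mechanism each unit contributed yields (5.1/6) / 0.68 = 1.2500 back to its contributor per unit of net cost, which exceeds 1, making full contribution the dominant choice for everyone.
So the Nash equilibrium is full contribution by all 6; the group earns 6 × (8 × 0.32 + 5.1 × 8) = 260.16.

260.16 hours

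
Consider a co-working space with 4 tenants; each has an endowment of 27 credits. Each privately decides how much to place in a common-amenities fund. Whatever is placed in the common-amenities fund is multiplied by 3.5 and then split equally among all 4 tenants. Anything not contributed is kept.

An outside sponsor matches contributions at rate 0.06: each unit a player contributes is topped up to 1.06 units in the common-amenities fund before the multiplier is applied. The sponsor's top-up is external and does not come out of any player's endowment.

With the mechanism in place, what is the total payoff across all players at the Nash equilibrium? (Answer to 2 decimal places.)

With the mechanism, a contributed unit returns 3.5 × 1.06 / 4 = 0.9275 per unit of net cost — still below 1 — so contributing 0 remains dominant for every player.
Everyone keeps their endowment and the group total is 4 × 27 = 108.

108.00 credits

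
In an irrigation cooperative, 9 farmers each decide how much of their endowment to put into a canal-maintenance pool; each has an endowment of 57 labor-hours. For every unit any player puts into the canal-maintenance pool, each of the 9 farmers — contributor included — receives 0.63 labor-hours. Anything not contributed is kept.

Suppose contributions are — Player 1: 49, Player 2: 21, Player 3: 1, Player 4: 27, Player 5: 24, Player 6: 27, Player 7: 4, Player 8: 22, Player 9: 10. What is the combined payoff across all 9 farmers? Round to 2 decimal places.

1376.95 labor-hours

Total contributed: 49 + 21 + 1 + 27 + 24 + 27 + 4 + 22 + 10 = 185; total kept: 9 × 57 − 185 = 328.
The canal-maintenance pool pays out 0.63 × 9 × 185 = 1048.95 in aggregate.
Group total = 328 + 1048.95 = 1376.95.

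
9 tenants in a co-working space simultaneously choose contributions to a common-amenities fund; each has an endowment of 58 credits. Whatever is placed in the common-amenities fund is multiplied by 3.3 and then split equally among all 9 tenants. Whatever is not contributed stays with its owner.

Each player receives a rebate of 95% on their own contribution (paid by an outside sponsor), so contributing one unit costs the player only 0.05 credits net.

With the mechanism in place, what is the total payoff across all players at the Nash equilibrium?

2218.50 credits

With the mechanism, a contributed unit returns (3.3/9) / 0.05 = 7.3333 per unit of net cost to the contributor — now above 1 — so contributing fully is weakly dominant for every player.
So the Nash equilibrium is full contribution by all 9; the group earns 9 × (58 × 0.95 + 3.3 × 58) = 2218.50.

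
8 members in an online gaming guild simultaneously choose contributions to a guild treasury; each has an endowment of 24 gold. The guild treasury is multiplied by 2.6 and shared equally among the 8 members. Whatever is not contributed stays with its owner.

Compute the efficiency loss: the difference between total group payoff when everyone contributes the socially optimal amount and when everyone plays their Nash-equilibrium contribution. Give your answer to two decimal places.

Each contributed unit returns 2.6/8 = 0.3250 to its contributor — below 1 — so contributing 0 is dominant for every player. At the Nash equilibrium everyone keeps their 24, and the group total is 8 × 24 = 192.
Each contributed unit returns 2.600 to the group as a whole (0.3250 to each of 8 players), which exceeds 1, so the social optimum is full contribution: group total = 2.600 × 192 = 499.20.
Efficiency loss = 499.20 − 192 = 307.20.

307.20 gold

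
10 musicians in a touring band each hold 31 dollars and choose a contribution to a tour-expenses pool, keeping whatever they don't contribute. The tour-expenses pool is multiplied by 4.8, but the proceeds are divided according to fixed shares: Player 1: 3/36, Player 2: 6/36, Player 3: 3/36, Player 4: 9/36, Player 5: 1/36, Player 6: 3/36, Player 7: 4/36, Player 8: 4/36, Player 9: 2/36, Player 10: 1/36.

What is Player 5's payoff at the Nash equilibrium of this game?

35.13 dollars

Player j's private return per contributed unit is 4.8 × (j's share). Contributing is weakly dominant for j when that share is at least 1/4.8 = 0.2083, and contributing 0 is dominant otherwise.
Player 4 alone (share 9/36) is above the threshold, contributing 31; the remaining 9 contribute 0. Total contributed: 31.
Player 5 keeps 31 and receives 4.8 × 31 × 1/36 = 4.13 from the tour-expenses pool, for a payoff of 35.13.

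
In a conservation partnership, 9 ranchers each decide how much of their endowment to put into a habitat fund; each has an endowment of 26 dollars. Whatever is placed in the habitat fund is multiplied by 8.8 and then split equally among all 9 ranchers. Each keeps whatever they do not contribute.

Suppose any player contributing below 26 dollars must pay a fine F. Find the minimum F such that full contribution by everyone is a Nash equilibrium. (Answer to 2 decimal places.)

0.58 dollars

Given the others contribute fully, the best deviation is to contribute 0 (any partial contribution still incurs the fine and gives up units whose private return 0.9778 is below 1).
Deviating from 26 to 0 saves 26 dollars but forfeits the deviator's share of the drop in the habitat fund: 8.8/9 × 26 = 25.42.
So the deviation gain is 26 − 25.42 = 0.58, and the fine must be at least 0.58 dollars to wipe it out.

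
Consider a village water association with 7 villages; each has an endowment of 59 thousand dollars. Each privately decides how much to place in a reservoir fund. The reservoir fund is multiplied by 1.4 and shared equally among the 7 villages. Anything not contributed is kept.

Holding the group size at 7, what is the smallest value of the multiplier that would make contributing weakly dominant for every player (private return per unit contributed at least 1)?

A contributed unit returns (multiplier)/7 to its contributor.
This reaches 1 exactly when the multiplier is 7.

7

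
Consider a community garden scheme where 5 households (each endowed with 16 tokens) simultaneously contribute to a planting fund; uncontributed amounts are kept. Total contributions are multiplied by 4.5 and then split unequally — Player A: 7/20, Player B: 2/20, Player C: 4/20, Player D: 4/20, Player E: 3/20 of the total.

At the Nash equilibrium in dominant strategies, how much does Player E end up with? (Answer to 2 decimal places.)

Player j's private return per contributed unit is 4.5 × (j's share). Contributing is weakly dominant for j when that share is at least 1/4.5 = 0.2222, and contributing 0 is dominant otherwise.
Only Player A (7/20) clears that bar, contributing 16; the remaining 4 contribute 0. Total contributed: 16.
Player E keeps 16 and receives 4.5 × 16 × 3/20 = 10.80 from the planting fund, for a payoff of 26.80.

26.80 tokens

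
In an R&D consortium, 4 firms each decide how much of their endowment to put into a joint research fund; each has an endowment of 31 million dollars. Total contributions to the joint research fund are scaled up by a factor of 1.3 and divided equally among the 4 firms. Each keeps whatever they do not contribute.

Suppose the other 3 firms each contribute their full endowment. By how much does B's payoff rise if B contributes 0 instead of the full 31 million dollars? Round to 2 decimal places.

20.93 million dollars

Switching from a contribution of 31 to 0 lets B keep an extra 31 million dollars, but lowers the joint research fund by 31, which costs B their own share of that drop: 1.3/4 × 31 = 10.07.
Net gain = 31 − 10.07 = 20.93. The private return per contributed unit (0.3250) is below 1, so free-riding is indeed the best response regardless of what the others do.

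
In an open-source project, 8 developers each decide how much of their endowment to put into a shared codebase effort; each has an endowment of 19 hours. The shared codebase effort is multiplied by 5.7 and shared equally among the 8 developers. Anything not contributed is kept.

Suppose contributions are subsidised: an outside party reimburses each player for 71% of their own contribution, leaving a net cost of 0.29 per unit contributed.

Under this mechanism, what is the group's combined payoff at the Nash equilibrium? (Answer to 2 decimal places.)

974.32 hours

With the mechanism, a contributed unit returns (5.7/8) / 0.29 = 2.4569 per unit of net cost to the contributor — now above 1 — so contributing fully is weakly dominant for every player.
So the Nash equilibrium is full contribution by all 8; the group earns 8 × (19 × 0.71 + 5.7 × 19) = 974.32.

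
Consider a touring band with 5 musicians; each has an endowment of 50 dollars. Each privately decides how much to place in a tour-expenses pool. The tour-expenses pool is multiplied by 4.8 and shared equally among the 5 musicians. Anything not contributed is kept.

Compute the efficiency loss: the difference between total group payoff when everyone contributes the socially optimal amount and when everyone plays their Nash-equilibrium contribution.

950.00 dollars

Each contributed unit returns 4.8/5 = 0.9600 to its contributor — below 1 — so contributing 0 is dominant for every player. At the Nash equilibrium everyone keeps their 50, and the group total is 5 × 50 = 250.
Each contributed unit returns 4.800 to the group as a whole (0.9600 to each of 5 players), which exceeds 1, so the social optimum is full contribution: group total = 4.800 × 250 = 1200.00.
Efficiency loss = 1200.00 − 250 = 950.00.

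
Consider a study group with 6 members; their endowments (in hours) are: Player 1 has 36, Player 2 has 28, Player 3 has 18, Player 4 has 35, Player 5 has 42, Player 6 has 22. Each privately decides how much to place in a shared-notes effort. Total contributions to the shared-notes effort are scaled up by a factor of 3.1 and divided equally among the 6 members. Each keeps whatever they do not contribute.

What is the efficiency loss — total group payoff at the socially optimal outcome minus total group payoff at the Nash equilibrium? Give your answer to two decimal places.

380.10 hours

The private return per contributed unit is 3.1/6 = 0.5167 < 1 for every player regardless of endowment, so the Nash equilibrium is zero contribution and the group total is Σ E_j = 36 + 28 + 18 + 35 + 42 + 22 = 181.
Each contributed unit returns 3.100 to the group, so the social optimum is full contribution by everyone: group total = 3.100 × 181 = 561.10.
Efficiency loss = (3.100 − 1) × 181 = 380.10.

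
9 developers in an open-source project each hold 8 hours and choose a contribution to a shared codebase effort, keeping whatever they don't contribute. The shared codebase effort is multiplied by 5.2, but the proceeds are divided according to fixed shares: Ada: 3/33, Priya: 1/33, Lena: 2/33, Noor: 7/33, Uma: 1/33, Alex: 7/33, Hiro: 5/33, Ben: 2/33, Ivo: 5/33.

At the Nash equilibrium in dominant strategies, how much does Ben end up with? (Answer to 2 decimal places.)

13.04 hours

Each unit j contributes comes back to j as 5.2 × (j's share), so j prefers to contribute only if that share exceeds 1/5.2 = 0.1923; otherwise keeping the unit dominates.
Noor and Alex clear that bar, contributing 8 each; the remaining 7 contribute 0. Total contributed: 16.
Ben keeps 8 and receives 5.2 × 16 × 2/33 = 5.04 from the shared codebase effort, for a payoff of 13.04.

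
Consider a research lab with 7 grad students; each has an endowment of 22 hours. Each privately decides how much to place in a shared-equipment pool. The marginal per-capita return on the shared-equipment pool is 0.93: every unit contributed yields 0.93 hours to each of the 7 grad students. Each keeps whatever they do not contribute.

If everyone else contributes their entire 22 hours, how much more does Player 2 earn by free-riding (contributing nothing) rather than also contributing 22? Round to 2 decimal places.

Switching from a contribution of 22 to 0 lets Player 2 keep an extra 22 hours, but lowers the shared-equipment pool by 22, which costs Player 2 their own share of that drop: 0.93 × 22 = 20.46.
Net gain = 22 − 20.46 = 1.54. The private return per contributed unit (0.93) is below 1, so free-riding is indeed the best response regardless of what the others do.

1.54 hours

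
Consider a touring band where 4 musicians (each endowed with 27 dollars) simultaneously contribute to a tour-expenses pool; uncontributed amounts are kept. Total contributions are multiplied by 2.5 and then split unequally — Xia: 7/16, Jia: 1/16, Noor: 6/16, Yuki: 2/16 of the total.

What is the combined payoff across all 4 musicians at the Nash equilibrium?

148.50 dollars

A player with share s gets back 2.5·s per unit contributed, so full contribution is dominant for anyone with s > 1/2.5 = 0.4000 and zero contribution is dominant for anyone below.
Only Xia (7/16) clears that bar, contributing 27; the remaining 3 contribute 0. Total contributed: 27.
The tour-expenses pool pays out 2.5 × 27 = 67.50 in total (split across the unequal shares, but the aggregate is all that matters for the group sum).
The 3 free-riders keep 27 each, adding 81. Group total = 81 + 67.50 = 148.50.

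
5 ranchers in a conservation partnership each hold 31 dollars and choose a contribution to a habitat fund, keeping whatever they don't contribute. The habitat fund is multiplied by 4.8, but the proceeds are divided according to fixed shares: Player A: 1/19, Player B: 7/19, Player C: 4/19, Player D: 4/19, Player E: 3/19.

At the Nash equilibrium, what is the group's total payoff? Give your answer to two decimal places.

Each unit j contributes comes back to j as 4.8 × (j's share), so j prefers to contribute only if that share exceeds 1/4.8 = 0.2083; otherwise keeping the unit dominates.
The shares above 0.2083 belong to Player B, Player C and Player D, contributing 31 each; the remaining 2 contribute 0. Total contributed: 93.
The habitat fund pays out 4.8 × 93 = 446.40 in total (split across the unequal shares, but the aggregate is all that matters for the group sum).
The 2 free-riders keep 31 each, adding 62. Group total = 62 + 446.40 = 508.40.

508.40 dollars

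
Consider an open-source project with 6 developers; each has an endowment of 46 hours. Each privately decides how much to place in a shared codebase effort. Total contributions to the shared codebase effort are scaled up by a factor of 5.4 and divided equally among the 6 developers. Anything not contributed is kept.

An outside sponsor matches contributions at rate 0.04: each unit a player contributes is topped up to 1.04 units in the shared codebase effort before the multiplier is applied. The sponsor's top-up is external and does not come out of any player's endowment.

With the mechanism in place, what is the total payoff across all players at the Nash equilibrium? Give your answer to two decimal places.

With the mechanism, a contributed unit returns 5.4 × 1.04 / 6 = 0.9360 per unit of net cost — still below 1 — so contributing 0 remains dominant for every player.
At the Nash equilibrium no one contributes; group total payoff = 6 × 46 = 276.

276.00 hours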